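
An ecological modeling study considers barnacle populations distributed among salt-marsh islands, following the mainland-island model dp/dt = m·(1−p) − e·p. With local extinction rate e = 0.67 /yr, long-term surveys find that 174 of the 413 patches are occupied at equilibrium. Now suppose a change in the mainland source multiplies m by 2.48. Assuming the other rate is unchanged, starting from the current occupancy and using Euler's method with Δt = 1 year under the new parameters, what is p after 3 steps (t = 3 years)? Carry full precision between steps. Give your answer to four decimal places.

0.7949

Observed p* = 174/413 = 0.42131.
Balance m(1−p*) = e·p* gives m = e·p*/(1−p*) = 0.67×0.42131/0.57869 = 0.48778.
Starting from p₀ = 0.42131; update p ← p + (dp/dt)·Δt with the new parameters.
p: 0.42131 → 0.83908  (Δp = +0.41777)
p: 0.83908 → 0.47156  (Δp = -0.36751)
p: 0.47156 → 0.79486  (Δp = +0.32330)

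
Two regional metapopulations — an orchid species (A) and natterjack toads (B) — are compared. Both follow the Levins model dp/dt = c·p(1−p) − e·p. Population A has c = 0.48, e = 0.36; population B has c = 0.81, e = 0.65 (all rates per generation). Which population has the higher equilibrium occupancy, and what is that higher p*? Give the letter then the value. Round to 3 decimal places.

A, 0.250

A: p*_A = 1 − 0.36/0.48 = 0.2500.
B: p*_B = 1 − 0.65/0.81 = 0.1975.
A is higher at 0.2500.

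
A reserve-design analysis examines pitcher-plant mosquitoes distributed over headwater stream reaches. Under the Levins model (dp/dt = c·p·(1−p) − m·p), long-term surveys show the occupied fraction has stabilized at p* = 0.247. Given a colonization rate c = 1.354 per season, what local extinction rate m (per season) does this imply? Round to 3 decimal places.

1.020

At equilibrium c(1−p*) = m.
m = 1.354 × (1 − 0.247) = 1.354 × 0.7530 = 1.0196.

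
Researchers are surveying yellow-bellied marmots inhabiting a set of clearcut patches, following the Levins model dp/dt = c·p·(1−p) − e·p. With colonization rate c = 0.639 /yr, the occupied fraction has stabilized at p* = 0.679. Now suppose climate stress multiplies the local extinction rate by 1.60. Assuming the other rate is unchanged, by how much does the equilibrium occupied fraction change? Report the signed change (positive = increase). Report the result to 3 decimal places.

Balance c(1−p*) = e gives e = 0.639×(1 − 0.67900) = 0.20512.
New p* = 1 − e/c = 1 − 0.32819/0.63900 = 0.48640.
Δp* = 0.48640 − 0.67900 = -0.19260.

-0.193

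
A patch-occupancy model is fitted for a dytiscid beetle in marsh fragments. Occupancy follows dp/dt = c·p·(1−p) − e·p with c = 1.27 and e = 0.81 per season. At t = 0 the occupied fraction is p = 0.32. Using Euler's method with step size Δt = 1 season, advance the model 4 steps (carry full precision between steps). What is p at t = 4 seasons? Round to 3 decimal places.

Update rule: p ← p + [c·p·(1−p) − e·p]·Δt with Δt = 1.
p: 0.32000 → 0.33715  (Δp = +0.01715)
p: 0.33715 → 0.34788  (Δp = +0.01073)
p: 0.34788 → 0.35421  (Δp = +0.00633)
p: 0.35421 → 0.35781  (Δp = +0.00360)

0.358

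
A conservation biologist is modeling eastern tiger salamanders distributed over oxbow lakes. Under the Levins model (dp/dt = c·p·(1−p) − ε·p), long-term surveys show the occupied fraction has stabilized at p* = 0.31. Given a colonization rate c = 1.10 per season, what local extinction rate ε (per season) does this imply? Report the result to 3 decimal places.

At equilibrium c(1−p*) = ε.
ε = 1.10 × (1 − 0.31) = 1.10 × 0.6900 = 0.7590.

0.759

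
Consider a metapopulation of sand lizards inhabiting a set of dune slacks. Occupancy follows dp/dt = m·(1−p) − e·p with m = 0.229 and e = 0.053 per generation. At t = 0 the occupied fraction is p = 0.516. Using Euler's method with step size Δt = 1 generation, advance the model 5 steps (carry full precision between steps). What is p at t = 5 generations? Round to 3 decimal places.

Update rule: p ← p + [m·(1−p) − e·p]·Δt with Δt = 1.
step 1: Δp = +0.08349, p = 0.59949
step 2: Δp = +0.05994, p = 0.65943
step 3: Δp = +0.04304, p = 0.70247
step 4: Δp = +0.03090, p = 0.73338
step 5: Δp = +0.02219, p = 0.75556

0.756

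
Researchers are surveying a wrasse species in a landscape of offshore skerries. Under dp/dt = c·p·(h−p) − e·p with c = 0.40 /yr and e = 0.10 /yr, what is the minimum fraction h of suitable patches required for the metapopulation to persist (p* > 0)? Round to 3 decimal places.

0.250

p* = h − e/c is positive only when h > e/c.
h_min = e/c = 0.10/0.40 = 0.2500.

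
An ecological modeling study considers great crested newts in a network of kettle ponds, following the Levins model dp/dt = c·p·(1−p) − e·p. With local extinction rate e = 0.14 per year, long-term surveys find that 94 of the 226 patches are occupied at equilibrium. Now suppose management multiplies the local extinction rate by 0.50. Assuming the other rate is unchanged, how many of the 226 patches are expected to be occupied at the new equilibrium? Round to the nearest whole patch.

Observed p* = 94/226 = 0.41593.
Balance c(1−p*) = e gives c = e/(1 − 0.41593) = 0.14/0.58407 = 0.23970.
New p* = 1 − e/c = 1 − 0.07000/0.23970 = 0.70797.
Expected occupied = 226 × 0.70797 = 160.00 ≈ 160.

160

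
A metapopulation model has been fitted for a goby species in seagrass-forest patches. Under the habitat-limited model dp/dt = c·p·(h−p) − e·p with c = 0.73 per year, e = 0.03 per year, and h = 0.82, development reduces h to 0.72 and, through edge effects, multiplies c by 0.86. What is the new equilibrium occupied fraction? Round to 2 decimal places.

Before: p* = h − e/c = 0.82 − 0.03/0.73 = 0.82 − 0.0411 = 0.7789.
After: c = 0.6278, e = 0.03, h = 0.72; p* = 0.72 − 0.03/0.6278 = 0.6722.

0.67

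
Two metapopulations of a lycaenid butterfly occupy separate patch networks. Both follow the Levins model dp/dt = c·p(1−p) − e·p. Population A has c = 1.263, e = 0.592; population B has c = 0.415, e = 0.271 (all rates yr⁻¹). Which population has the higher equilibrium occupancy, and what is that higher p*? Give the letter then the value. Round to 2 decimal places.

A: p*_A = 1 − 0.592/1.263 = 0.5313.
B: p*_B = 1 − 0.271/0.415 = 0.3470.
A is higher at 0.5313.

A, 0.53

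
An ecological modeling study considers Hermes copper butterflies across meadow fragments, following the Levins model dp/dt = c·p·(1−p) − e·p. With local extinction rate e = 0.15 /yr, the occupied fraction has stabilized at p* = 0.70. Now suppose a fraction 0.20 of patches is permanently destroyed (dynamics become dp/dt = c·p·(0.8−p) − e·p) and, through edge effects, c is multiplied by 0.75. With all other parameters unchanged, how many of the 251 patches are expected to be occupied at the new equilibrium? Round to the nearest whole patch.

100

Balance c(1−p*) = e gives c = e/(1 − 0.70000) = 0.15/0.30000 = 0.50000.
New p* = 0.8 − e/c = 0.8 − 0.15000/0.37500 = 0.40000.
Expected occupied = 251 × 0.40000 = 100.40 ≈ 100.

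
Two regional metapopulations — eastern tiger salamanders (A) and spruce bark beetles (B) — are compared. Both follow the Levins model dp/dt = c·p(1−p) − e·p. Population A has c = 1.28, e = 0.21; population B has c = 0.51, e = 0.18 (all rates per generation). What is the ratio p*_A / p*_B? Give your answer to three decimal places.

A: p*_A = 1 − 0.21/1.28 = 0.8359.
B: p*_B = 1 − 0.18/0.51 = 0.6471.
p*_A / p*_B = 0.8359/0.6471 = 1.2919.

1.292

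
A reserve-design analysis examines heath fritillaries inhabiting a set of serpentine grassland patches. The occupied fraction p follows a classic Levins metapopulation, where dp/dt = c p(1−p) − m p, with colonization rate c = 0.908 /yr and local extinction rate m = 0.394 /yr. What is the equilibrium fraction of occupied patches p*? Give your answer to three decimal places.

0.566

Setting dp/dt = 0 and dividing through by p* gives c·(1−p*) = m.
So p* = 1 − m/c = 1 − 0.394/0.908 = 1 − 0.4339 = 0.5661.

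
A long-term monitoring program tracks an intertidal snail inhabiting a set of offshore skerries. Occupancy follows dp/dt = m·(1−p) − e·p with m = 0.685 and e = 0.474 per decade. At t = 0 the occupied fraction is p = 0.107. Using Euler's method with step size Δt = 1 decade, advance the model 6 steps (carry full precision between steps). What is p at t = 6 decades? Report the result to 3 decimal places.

Update rule: p ← p + [m·(1−p) − e·p]·Δt with Δt = 1.
step 1: Δp = +0.56099, p = 0.66799
step 2: Δp = -0.08920, p = 0.57879
step 3: Δp = +0.01418, p = 0.59297
step 4: Δp = -0.00225, p = 0.59072
step 5: Δp = +0.00036, p = 0.59108
step 6: Δp = -0.00006, p = 0.59102

0.591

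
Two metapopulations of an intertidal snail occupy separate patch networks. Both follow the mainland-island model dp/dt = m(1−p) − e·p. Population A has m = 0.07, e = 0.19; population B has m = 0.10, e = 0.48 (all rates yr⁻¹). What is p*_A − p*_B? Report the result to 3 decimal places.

A: p*_A = m/(m+e) = 0.07/0.2600 = 0.2692.
B: p*_B = 0.10/0.5800 = 0.1724.
p*_A − p*_B = 0.2692 − 0.1724 = 0.0968.

0.097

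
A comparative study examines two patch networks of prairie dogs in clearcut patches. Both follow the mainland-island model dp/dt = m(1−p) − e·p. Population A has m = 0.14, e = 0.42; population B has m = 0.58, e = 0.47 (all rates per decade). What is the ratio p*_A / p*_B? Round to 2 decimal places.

A: p*_A = m/(m+e) = 0.14/0.5600 = 0.2500.
B: p*_B = 0.58/1.0500 = 0.5524.
p*_A / p*_B = 0.2500/0.5524 = 0.4526.

0.45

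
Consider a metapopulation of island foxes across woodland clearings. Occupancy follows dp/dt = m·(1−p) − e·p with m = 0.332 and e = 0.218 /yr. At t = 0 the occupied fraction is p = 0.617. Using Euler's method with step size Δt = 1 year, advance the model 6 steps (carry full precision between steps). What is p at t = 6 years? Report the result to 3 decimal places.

0.604

Update rule: p ← p + [m·(1−p) − e·p]·Δt with Δt = 1.
  1  |  dp/dt·Δt = -0.007350  |  p_1 = 0.609650
  2  |  dp/dt·Δt = -0.003308  |  p_2 = 0.606343
  3  |  dp/dt·Δt = -0.001488  |  p_3 = 0.604854
  4  |  dp/dt·Δt = -0.000670  |  p_4 = 0.604184
  5  |  dp/dt·Δt = -0.000301  |  p_5 = 0.603883
  6  |  dp/dt·Δt = -0.000136  |  p_6 = 0.603747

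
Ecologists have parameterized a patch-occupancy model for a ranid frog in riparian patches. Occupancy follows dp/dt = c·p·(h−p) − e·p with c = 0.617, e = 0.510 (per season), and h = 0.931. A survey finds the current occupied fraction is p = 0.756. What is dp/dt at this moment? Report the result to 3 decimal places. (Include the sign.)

Colonization term: c·p·(h−p) = 0.617×0.756×0.1750 = 0.08163.
Extinction term: e·p = 0.38556.
dp/dt = 0.08163 − 0.38556 = -0.30393.

-0.304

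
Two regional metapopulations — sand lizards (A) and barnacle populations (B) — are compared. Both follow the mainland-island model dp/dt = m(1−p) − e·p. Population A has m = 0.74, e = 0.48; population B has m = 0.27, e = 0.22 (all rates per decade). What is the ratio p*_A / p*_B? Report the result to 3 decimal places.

1.101

A: p*_A = m/(m+e) = 0.74/1.2200 = 0.6066.
B: p*_B = 0.27/0.4900 = 0.5510.
p*_A / p*_B = 0.6066/0.5510 = 1.1008.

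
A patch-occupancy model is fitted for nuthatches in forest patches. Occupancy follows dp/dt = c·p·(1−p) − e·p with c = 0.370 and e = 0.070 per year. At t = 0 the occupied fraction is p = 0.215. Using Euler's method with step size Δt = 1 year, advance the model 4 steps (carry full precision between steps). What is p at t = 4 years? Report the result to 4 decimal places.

Update rule: p ← p + [c·p·(1−p) − e·p]·Δt with Δt = 1.
  1  |  dp/dt·Δt = +0.047397  |  p_1 = 0.262397
  2  |  dp/dt·Δt = +0.053244  |  p_2 = 0.315641
  3  |  dp/dt·Δt = +0.057829  |  p_3 = 0.373470
  4  |  dp/dt·Δt = +0.060433  |  p_4 = 0.433903

0.4339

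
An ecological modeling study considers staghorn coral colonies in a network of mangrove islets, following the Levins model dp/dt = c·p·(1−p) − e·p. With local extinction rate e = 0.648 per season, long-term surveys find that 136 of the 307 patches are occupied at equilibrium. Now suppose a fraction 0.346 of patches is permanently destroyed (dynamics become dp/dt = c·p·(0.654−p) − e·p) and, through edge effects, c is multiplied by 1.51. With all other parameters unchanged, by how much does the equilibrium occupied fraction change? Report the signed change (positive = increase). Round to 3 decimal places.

-0.158

Observed p* = 136/307 = 0.44300.
Balance c(1−p*) = e gives c = e/(1 − 0.44300) = 0.648/0.55700 = 1.16338.
New p* = 0.654 − e/c = 0.654 − 0.64800/1.75670 = 0.28513.
Δp* = 0.28513 − 0.44300 = -0.15787.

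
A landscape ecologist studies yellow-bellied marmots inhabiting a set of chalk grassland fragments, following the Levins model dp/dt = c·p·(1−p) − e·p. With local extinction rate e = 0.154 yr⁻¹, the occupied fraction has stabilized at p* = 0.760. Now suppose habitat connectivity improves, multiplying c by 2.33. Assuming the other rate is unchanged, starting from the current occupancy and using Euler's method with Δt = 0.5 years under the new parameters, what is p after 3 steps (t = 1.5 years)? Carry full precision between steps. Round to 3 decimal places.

0.889

Balance c(1−p*) = e gives c = e/(1 − 0.76000) = 0.154/0.24000 = 0.64167.
Starting from p₀ = 0.76000; update p ← p + (dp/dt)·Δt with the new parameters.
t = 0.5: p = 0.76000 + (+0.07783) = 0.83783
t = 1: p = 0.83783 + (+0.03706) = 0.87489
t = 1.5: p = 0.87489 + (+0.01446) = 0.88935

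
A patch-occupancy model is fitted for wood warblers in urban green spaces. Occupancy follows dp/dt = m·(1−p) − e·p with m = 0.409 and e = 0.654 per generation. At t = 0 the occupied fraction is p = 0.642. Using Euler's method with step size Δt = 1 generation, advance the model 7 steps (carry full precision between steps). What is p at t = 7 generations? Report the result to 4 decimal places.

Update rule: p ← p + [m·(1−p) − e·p]·Δt with Δt = 1.
step 1: Δp = -0.27345, p = 0.36855
step 2: Δp = +0.01723, p = 0.38578
step 3: Δp = -0.00109, p = 0.38470
step 4: Δp = +0.00007, p = 0.38476
step 5: Δp = -0.00000, p = 0.38476
step 6: Δp = +0.00000, p = 0.38476
step 7: Δp = -0.00000, p = 0.38476

0.3848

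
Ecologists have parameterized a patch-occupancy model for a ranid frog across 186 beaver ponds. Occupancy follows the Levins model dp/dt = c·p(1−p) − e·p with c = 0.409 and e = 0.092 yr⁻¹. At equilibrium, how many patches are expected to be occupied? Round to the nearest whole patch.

144

p* = 1 − e/c = 1 − 0.092/0.409 = 0.7751.
Expected occupied patches = N × p* = 186 × 0.7751 = 144.16 ≈ 144.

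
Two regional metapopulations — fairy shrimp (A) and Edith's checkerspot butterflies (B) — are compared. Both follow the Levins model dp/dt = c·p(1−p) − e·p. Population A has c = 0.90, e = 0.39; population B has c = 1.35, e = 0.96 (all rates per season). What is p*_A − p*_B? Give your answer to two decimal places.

A: p*_A = 1 − 0.39/0.90 = 0.5667.
B: p*_B = 1 − 0.96/1.35 = 0.2889.
p*_A − p*_B = 0.5667 − 0.2889 = 0.2778.

0.28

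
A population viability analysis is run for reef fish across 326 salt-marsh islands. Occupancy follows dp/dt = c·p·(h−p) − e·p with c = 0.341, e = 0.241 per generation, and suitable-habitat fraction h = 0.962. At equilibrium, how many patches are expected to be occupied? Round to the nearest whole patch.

83

p* = h − e/c = 0.962 − 0.7067 = 0.2553.
Expected occupied patches = N × p* = 326 × 0.2553 = 83.21 ≈ 83.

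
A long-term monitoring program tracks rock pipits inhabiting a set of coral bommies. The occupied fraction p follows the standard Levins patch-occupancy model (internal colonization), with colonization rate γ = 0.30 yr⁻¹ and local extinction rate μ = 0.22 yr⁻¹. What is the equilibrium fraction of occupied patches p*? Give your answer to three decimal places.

0.267

At equilibrium, colonization balances extinction: γ·p*·(1−p*) = μ·p*.
So p* = 1 − μ/γ = 1 − 0.22/0.30 = 1 − 0.7333 = 0.2667.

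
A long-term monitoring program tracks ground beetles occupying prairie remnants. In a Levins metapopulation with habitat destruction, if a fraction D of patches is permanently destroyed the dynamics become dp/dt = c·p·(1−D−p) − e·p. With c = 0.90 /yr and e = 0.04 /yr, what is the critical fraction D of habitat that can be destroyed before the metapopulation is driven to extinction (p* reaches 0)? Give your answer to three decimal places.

0.956

The nontrivial equilibrium is p* = (1−D) − e/c; extinction occurs when this hits zero.
So D_crit = 1 − e/c = 1 − 0.04/0.90 = 1 − 0.0444 = 0.9556.
Note this equals the original equilibrium occupancy — the Levins extinction-debt result.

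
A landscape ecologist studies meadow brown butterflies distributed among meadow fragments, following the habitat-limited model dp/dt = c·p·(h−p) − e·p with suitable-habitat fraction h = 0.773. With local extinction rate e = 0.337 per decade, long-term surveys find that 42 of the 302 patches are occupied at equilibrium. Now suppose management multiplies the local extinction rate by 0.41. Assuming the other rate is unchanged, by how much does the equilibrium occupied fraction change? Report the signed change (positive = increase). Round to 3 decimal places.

Observed p* = 42/302 = 0.13907.
Balance c(h−p*) = e gives c = e/(0.773 − 0.13907) = 0.337/0.63393 = 0.53160.
New p* = 0.773 − e/c = 0.773 − 0.13817/0.53160 = 0.51309.
Δp* = 0.51309 − 0.13907 = +0.37402.

0.374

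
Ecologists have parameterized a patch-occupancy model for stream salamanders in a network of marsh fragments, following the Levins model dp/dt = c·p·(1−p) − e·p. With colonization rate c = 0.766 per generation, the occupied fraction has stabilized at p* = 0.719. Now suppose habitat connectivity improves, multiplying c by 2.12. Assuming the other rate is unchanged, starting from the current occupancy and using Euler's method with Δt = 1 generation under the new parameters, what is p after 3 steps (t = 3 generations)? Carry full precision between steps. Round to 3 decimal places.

0.872

Balance c(1−p*) = e gives e = 0.766×(1 − 0.71900) = 0.21525.
Starting from p₀ = 0.71900; update p ← p + (dp/dt)·Δt with the new parameters.
p: 0.71900 → 0.89233  (Δp = +0.17333)
p: 0.89233 → 0.85628  (Δp = -0.03605)
p: 0.85628 → 0.87182  (Δp = +0.01554)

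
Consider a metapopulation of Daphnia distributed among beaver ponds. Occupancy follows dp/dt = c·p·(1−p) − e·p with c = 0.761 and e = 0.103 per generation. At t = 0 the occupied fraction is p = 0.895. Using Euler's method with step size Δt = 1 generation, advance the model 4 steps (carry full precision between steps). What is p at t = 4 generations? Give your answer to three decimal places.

Update rule: p ← p + [c·p·(1−p) − e·p]·Δt with Δt = 1.
step 1: Δp = -0.02067, p = 0.87433
step 2: Δp = -0.00644, p = 0.86789
step 3: Δp = -0.00214, p = 0.86575
step 4: Δp = -0.00072, p = 0.86503

0.865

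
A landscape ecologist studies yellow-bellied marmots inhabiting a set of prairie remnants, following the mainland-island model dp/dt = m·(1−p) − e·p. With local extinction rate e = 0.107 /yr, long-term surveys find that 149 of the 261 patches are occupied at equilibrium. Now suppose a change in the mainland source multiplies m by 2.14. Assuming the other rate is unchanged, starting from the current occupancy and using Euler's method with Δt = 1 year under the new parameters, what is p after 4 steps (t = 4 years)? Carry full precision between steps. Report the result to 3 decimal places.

Observed p* = 149/261 = 0.57088.
Balance m(1−p*) = e·p* gives m = e·p*/(1−p*) = 0.107×0.57088/0.42912 = 0.14235.
Starting from p₀ = 0.57088; update p ← p + (dp/dt)·Δt with the new parameters.
t = 1: p = 0.57088 + (+0.06964) = 0.64052
t = 2: p = 0.64052 + (+0.04097) = 0.68149
t = 3: p = 0.68149 + (+0.02411) = 0.70560
t = 4: p = 0.70560 + (+0.01418) = 0.71978

0.720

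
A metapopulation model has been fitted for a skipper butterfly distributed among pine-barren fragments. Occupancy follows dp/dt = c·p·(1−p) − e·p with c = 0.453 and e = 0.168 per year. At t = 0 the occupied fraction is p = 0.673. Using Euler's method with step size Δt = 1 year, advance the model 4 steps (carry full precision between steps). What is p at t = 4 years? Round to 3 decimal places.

Update rule: p ← p + [c·p·(1−p) − e·p]·Δt with Δt = 1.
step 1: Δp = -0.01337, p = 0.65963
step 2: Δp = -0.00911, p = 0.65052
step 3: Δp = -0.00630, p = 0.64422
step 4: Δp = -0.00440, p = 0.63982

0.640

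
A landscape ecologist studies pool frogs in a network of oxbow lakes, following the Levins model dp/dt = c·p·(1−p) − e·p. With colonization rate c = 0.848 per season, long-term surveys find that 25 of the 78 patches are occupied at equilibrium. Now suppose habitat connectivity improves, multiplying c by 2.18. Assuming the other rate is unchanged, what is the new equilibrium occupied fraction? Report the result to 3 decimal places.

Observed p* = 25/78 = 0.32051.
Balance c(1−p*) = e gives e = 0.848×(1 − 0.32051) = 0.57621.
New p* = 1 − e/c = 1 − 0.57621/1.84864 = 0.68831.

0.688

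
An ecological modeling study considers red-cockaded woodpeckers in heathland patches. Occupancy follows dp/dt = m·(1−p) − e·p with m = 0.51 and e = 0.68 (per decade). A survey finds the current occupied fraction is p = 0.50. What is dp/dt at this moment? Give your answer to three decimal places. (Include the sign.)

Colonization term: m·(1−p) = 0.51×0.5000 = 0.25500.
Extinction term: e·p = 0.34000.
dp/dt = 0.25500 − 0.34000 = -0.08500.

-0.085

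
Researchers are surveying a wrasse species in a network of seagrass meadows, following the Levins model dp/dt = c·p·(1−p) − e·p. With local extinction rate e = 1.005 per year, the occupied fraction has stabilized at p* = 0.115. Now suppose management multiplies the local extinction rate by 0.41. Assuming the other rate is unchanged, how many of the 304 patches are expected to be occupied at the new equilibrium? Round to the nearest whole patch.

194

Balance c(1−p*) = e gives c = e/(1 − 0.11500) = 1.005/0.88500 = 1.13559.
New p* = 1 − e/c = 1 − 0.41205/1.13559 = 0.63715.
Expected occupied = 304 × 0.63715 = 193.69 ≈ 194.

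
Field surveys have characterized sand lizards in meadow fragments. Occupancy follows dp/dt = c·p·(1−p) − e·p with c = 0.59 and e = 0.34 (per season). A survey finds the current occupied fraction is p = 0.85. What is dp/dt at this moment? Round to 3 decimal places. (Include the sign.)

-0.214

Colonization term: c·p·(1−p) = 0.59×0.85×0.1500 = 0.07523.
Extinction term: e·p = 0.28900.
dp/dt = 0.07523 − 0.28900 = -0.21378.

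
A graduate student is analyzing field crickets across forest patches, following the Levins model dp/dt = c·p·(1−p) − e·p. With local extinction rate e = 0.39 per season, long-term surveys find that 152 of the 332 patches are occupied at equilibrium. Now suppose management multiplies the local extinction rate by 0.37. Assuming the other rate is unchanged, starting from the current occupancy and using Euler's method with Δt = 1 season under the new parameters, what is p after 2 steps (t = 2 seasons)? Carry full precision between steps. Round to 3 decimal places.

0.664

Observed p* = 152/332 = 0.45783.
Balance c(1−p*) = e gives c = e/(1 − 0.45783) = 0.39/0.54217 = 0.71933.
Starting from p₀ = 0.45783; update p ← p + (dp/dt)·Δt with the new parameters.
p: 0.45783 → 0.57032  (Δp = +0.11249)
p: 0.57032 → 0.66430  (Δp = +0.09398)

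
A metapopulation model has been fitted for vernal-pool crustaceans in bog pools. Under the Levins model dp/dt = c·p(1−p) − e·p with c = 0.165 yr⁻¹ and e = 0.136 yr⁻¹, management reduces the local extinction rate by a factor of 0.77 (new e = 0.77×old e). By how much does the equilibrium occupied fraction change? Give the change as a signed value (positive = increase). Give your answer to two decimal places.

Before: p* = 1 − 0.136/0.165 = 0.1758.
After the change, c = 0.165, e = 0.10472, so p* = 1 − 0.10472/0.165 = 0.3653.
Δp* = 0.3653 − 0.1758 = +0.1896.

0.19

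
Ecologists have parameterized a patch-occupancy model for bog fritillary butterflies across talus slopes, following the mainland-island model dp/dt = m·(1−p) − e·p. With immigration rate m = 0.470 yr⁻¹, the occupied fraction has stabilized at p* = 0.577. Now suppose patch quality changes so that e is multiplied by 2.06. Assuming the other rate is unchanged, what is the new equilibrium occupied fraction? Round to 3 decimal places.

Balance m(1−p*) = e·p* gives e = m(1−p*)/p* = 0.470×0.42300/0.57700 = 0.34456.
New p* = m/(m+e) = 0.47000/(0.47000+0.70979) = 0.39838.

0.398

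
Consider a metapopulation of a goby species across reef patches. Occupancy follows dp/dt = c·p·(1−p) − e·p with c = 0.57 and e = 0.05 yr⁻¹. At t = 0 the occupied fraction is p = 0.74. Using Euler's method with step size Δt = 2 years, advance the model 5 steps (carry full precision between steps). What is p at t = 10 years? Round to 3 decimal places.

Update rule: p ← p + [c·p·(1−p) − e·p]·Δt with Δt = 2.
step 1: Δp = +0.14534, p = 0.88534
step 2: Δp = +0.02719, p = 0.91253
step 3: Δp = -0.00026, p = 0.91227
step 4: Δp = +0.00001, p = 0.91228
step 5: Δp = -0.00000, p = 0.91228

0.912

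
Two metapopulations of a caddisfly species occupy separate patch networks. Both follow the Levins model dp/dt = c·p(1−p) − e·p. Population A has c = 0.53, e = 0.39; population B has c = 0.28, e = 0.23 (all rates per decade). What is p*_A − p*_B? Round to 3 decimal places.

A: p*_A = 1 − 0.39/0.53 = 0.2642.
B: p*_B = 1 − 0.23/0.28 = 0.1786.
p*_A − p*_B = 0.2642 − 0.1786 = 0.0856.

0.086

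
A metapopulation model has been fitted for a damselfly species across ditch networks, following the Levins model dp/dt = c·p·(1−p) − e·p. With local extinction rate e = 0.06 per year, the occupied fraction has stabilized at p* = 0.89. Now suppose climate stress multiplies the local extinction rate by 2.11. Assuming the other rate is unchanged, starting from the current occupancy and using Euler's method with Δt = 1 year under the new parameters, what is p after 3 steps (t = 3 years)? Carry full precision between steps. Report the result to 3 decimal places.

Balance c(1−p*) = e gives c = e/(1 − 0.89000) = 0.06/0.11000 = 0.54545.
Starting from p₀ = 0.89000; update p ← p + (dp/dt)·Δt with the new parameters.
t = 1: p = 0.89000 + (-0.05927) = 0.83073
t = 2: p = 0.83073 + (-0.02847) = 0.80226
t = 3: p = 0.80226 + (-0.01503) = 0.78722

0.787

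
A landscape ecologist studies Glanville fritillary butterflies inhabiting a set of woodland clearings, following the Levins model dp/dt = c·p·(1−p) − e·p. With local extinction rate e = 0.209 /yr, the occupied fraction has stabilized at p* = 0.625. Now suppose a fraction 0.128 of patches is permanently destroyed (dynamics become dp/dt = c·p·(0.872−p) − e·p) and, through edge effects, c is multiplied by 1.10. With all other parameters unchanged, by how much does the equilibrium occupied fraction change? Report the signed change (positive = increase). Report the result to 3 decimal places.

-0.094

Balance c(1−p*) = e gives c = e/(1 − 0.62500) = 0.209/0.37500 = 0.55733.
New p* = 0.872 − e/c = 0.872 − 0.20900/0.61306 = 0.53109.
Δp* = 0.53109 − 0.62500 = -0.09391.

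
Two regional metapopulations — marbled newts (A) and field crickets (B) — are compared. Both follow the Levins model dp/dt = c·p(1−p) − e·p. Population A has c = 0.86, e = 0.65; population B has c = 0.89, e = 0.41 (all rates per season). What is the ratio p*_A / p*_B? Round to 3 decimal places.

A: p*_A = 1 − 0.65/0.86 = 0.2442.
B: p*_B = 1 − 0.41/0.89 = 0.5393.
p*_A / p*_B = 0.2442/0.5393 = 0.4528.

0.453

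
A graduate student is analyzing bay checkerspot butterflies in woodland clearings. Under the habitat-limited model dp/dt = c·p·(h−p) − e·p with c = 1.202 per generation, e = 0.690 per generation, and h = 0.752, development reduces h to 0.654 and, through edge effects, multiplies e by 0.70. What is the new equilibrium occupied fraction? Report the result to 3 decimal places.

0.252

Before: p* = h − e/c = 0.752 − 0.690/1.202 = 0.752 − 0.5740 = 0.1780.
After: c = 1.202, e = 0.483, h = 0.654; p* = 0.654 − 0.483/1.202 = 0.2522.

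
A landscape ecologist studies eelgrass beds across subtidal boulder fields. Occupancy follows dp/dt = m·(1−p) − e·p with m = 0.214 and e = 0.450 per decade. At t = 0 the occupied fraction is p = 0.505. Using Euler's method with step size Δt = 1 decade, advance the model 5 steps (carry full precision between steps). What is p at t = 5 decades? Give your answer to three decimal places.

Update rule: p ← p + [m·(1−p) − e·p]·Δt with Δt = 1.
  1  |  dp/dt·Δt = -0.121320  |  p_1 = 0.383680
  2  |  dp/dt·Δt = -0.040764  |  p_2 = 0.342916
  3  |  dp/dt·Δt = -0.013697  |  p_3 = 0.329220
  4  |  dp/dt·Δt = -0.004602  |  p_4 = 0.324618
  5  |  dp/dt·Δt = -0.001546  |  p_5 = 0.323072

0.323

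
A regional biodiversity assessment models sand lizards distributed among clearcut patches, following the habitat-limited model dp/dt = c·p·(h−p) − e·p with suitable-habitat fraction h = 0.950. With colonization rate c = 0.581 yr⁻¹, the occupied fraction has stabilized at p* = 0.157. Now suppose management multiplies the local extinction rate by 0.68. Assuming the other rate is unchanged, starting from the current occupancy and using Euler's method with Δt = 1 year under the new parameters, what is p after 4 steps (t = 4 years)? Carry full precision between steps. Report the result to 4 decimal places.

0.2530

Balance c(h−p*) = e gives e = 0.581×(0.95 − 0.15700) = 0.46073.
Starting from p₀ = 0.15700; update p ← p + (dp/dt)·Δt with the new parameters.
t = 1: p = 0.15700 + (+0.02315) = 0.18015
t = 2: p = 0.18015 + (+0.02414) = 0.20428
t = 3: p = 0.20428 + (+0.02451) = 0.22879
t = 4: p = 0.22879 + (+0.02419) = 0.25298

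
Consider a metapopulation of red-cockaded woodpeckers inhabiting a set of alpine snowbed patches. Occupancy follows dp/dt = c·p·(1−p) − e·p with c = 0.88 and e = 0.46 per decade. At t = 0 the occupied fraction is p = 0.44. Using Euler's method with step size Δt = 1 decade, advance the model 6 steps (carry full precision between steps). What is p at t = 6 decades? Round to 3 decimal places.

Update rule: p ← p + [c·p·(1−p) − e·p]·Δt with Δt = 1.
  1  |  dp/dt·Δt = +0.014432  |  p_1 = 0.454432
  2  |  dp/dt·Δt = +0.009134  |  p_2 = 0.463566
  3  |  dp/dt·Δt = +0.005591  |  p_3 = 0.469158
  4  |  dp/dt·Δt = +0.003350  |  p_4 = 0.472508
  5  |  dp/dt·Δt = +0.001981  |  p_5 = 0.474489
  6  |  dp/dt·Δt = +0.001162  |  p_6 = 0.475651

0.476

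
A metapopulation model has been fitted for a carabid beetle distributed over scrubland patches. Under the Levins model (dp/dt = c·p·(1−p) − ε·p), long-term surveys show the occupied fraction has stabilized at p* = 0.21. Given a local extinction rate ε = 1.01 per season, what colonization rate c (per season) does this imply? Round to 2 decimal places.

1.28

At equilibrium c(1−p*) = ε, so c = ε/(1−p*).
c = 1.01/(1 − 0.21) = 1.01/0.7900 = 1.2785.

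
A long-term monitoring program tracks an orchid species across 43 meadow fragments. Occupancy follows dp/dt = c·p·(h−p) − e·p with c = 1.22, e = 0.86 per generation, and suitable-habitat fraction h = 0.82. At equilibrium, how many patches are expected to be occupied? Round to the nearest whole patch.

p* = h − e/c = 0.82 − 0.7049 = 0.1151.
Expected occupied patches = N × p* = 43 × 0.1151 = 4.95 ≈ 5.

5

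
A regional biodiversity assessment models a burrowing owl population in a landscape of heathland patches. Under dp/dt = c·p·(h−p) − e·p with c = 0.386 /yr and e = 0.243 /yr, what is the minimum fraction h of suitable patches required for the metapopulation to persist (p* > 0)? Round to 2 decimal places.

0.63

p* = h − e/c is positive only when h > e/c.
h_min = e/c = 0.243/0.386 = 0.6295.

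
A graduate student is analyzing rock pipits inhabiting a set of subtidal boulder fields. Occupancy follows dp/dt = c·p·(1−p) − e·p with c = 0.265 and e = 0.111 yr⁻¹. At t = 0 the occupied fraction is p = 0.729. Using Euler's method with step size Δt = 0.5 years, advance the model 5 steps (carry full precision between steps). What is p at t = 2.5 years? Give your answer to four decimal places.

0.6718

Update rule: p ← p + [c·p·(1−p) − e·p]·Δt with Δt = 0.5.
step 1: Δp = -0.01428, p = 0.71472
step 2: Δp = -0.01265, p = 0.70207
step 3: Δp = -0.01125, p = 0.69082
step 4: Δp = -0.01004, p = 0.68078
step 5: Δp = -0.00899, p = 0.67179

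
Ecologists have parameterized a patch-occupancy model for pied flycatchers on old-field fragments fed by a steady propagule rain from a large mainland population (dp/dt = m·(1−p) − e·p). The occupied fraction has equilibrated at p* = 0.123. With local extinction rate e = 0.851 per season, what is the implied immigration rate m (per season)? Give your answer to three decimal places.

At equilibrium m(1−p*) = e·p*, so m = e·p*/(1−p*).
m = 0.851 × 0.123 / 0.8770 = 0.1047/0.8770 = 0.1194.

0.119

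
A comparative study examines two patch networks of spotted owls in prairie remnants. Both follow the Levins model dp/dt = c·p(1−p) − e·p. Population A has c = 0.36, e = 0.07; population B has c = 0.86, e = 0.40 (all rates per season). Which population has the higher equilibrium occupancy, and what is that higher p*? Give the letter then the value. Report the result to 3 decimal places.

A, 0.806

A: p*_A = 1 − 0.07/0.36 = 0.8056.
B: p*_B = 1 − 0.40/0.86 = 0.5349.
A is higher at 0.8056.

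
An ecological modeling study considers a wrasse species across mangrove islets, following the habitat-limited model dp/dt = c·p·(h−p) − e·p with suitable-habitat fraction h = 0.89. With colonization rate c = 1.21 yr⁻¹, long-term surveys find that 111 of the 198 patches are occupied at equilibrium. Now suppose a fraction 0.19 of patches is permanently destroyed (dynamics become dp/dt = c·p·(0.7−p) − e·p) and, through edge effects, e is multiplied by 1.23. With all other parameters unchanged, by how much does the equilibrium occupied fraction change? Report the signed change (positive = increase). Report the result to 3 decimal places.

Observed p* = 111/198 = 0.56061.
Balance c(h−p*) = e gives e = 1.21×(0.89 − 0.56061) = 0.39856.
New p* = 0.7 − e/c = 0.7 − 0.49023/1.21000 = 0.29485.
Δp* = 0.29485 − 0.56061 = -0.26576.

-0.266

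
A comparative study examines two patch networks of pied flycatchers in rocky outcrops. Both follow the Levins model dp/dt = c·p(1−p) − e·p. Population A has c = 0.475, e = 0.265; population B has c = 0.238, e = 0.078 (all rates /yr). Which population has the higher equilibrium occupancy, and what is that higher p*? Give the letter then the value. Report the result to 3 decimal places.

A: p*_A = 1 − 0.265/0.475 = 0.4421.
B: p*_B = 1 − 0.078/0.238 = 0.6723.
B is higher at 0.6723.

B, 0.672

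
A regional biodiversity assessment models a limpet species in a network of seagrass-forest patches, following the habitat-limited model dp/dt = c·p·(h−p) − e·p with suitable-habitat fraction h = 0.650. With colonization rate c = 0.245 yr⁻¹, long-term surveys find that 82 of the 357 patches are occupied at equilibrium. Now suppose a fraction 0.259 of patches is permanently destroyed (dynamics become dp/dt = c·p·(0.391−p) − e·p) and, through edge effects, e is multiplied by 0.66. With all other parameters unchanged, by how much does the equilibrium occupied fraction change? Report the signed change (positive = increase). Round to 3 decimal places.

-0.116

Observed p* = 82/357 = 0.22969.
Balance c(h−p*) = e gives e = 0.245×(0.65 − 0.22969) = 0.10298.
New p* = 0.391 − e/c = 0.391 − 0.06797/0.24500 = 0.11357.
Δp* = 0.11357 − 0.22969 = -0.11612.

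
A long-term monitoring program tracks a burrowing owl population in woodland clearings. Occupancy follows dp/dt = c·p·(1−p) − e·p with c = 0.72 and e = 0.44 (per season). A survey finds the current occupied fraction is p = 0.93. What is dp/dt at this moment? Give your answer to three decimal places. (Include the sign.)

-0.362

Colonization term: c·p·(1−p) = 0.72×0.93×0.0700 = 0.04687.
Extinction term: e·p = 0.40920.
dp/dt = 0.04687 − 0.40920 = -0.36233.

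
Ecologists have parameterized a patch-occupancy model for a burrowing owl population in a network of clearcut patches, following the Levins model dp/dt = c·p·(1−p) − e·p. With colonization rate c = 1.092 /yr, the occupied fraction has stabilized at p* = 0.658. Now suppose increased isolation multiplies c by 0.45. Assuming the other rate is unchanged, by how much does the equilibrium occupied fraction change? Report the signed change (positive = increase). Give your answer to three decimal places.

Balance c(1−p*) = e gives e = 1.092×(1 − 0.65800) = 0.37346.
New p* = 1 − e/c = 1 − 0.37346/0.49140 = 0.24001.
Δp* = 0.24001 − 0.65800 = -0.41799.

-0.418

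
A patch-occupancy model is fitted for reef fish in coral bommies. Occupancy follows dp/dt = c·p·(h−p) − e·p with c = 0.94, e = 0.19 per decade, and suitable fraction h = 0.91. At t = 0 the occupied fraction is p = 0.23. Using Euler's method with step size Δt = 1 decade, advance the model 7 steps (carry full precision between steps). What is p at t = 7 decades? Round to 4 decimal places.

Update rule: p ← p + [c·p·(h−p) − e·p]·Δt with Δt = 1.
p: 0.23000 → 0.33332  (Δp = +0.10332)
p: 0.33332 → 0.45067  (Δp = +0.11735)
p: 0.45067 → 0.55963  (Δp = +0.10896)
p: 0.55963 → 0.63761  (Δp = +0.07798)
p: 0.63761 → 0.67972  (Δp = +0.04211)
p: 0.67972 → 0.69771  (Δp = +0.01799)
p: 0.69771 → 0.70437  (Δp = +0.00667)

0.7044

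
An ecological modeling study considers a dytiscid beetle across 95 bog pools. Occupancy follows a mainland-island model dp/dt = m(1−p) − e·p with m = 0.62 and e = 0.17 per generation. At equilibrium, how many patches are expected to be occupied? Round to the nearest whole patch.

p* = m/(m+e) = 0.62/0.7900 = 0.7848.
Expected occupied patches = N × p* = 95 × 0.7848 = 74.56 ≈ 75.

75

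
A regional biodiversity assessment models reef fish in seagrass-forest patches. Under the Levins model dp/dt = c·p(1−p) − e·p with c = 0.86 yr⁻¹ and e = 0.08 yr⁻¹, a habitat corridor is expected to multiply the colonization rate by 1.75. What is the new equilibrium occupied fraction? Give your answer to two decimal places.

0.95

Before: p* = 1 − 0.08/0.86 = 0.9070.
After the change, c = 1.505, e = 0.08, so p* = 1 − 0.08/1.505 = 0.9468.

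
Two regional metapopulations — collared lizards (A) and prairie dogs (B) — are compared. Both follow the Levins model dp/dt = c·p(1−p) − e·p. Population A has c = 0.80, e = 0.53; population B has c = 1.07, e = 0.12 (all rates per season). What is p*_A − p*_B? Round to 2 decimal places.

A: p*_A = 1 − 0.53/0.80 = 0.3375.
B: p*_B = 1 − 0.12/1.07 = 0.8879.
p*_A − p*_B = 0.3375 − 0.8879 = -0.5504.

-0.55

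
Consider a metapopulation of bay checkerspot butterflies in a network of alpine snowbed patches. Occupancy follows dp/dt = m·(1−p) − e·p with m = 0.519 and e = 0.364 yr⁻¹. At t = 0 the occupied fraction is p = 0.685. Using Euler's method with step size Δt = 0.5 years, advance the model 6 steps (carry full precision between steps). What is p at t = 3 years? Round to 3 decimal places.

Update rule: p ← p + [m·(1−p) − e·p]·Δt with Δt = 0.5.
  1  |  dp/dt·Δt = -0.042928  |  p_1 = 0.642073
  2  |  dp/dt·Δt = -0.023975  |  p_2 = 0.618097
  3  |  dp/dt·Δt = -0.013390  |  p_3 = 0.604707
  4  |  dp/dt·Δt = -0.007478  |  p_4 = 0.597229
  5  |  dp/dt·Δt = -0.004177  |  p_5 = 0.593052
  6  |  dp/dt·Δt = -0.002333  |  p_6 = 0.590720

0.591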